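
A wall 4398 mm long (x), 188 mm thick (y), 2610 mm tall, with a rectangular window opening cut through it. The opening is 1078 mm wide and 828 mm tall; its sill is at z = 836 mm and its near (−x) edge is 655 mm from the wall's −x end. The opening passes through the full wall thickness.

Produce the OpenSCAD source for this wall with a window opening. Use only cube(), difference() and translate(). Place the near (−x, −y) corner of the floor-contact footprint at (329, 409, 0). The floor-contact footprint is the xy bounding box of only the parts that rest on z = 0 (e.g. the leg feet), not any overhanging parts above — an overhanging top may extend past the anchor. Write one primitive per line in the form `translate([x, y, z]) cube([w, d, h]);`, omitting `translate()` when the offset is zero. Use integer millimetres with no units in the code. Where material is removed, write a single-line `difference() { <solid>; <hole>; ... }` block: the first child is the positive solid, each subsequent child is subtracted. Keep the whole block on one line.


difference() { translate([329, 409, 0]) cube([4398, 188, 2610]); translate([984, 409, 836]) cube([1078, 188, 828]); }


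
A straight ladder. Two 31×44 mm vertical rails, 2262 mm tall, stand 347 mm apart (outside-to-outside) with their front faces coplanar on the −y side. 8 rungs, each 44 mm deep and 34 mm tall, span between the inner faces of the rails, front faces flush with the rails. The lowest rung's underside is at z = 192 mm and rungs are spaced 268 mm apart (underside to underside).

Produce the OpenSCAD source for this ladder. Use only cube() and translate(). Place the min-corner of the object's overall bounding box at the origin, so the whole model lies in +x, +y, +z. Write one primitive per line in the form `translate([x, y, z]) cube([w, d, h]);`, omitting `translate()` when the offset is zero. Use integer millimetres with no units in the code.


cube([31, 44, 2262]);
translate([316, 0, 0]) cube([31, 44, 2262]);
translate([31, 0, 192]) cube([285, 44, 34]);
translate([31, 0, 460]) cube([285, 44, 34]);
translate([31, 0, 728]) cube([285, 44, 34]);
translate([31, 0, 996]) cube([285, 44, 34]);
translate([31, 0, 1264]) cube([285, 44, 34]);
translate([31, 0, 1532]) cube([285, 44, 34]);
translate([31, 0, 1800]) cube([285, 44, 34]);
translate([31, 0, 2068]) cube([285, 44, 34]);


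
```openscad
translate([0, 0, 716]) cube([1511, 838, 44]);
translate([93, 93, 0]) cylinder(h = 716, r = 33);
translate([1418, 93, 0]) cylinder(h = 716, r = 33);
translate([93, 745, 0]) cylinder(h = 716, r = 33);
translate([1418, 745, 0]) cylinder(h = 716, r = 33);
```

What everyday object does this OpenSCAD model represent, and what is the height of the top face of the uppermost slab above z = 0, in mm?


A table. The table height is 760 mm.

A 1511×838×44 slab sits at z = 716 on four Ø66 mm round legs — a table. The top surface is at 716 + 44 = 760 mm.


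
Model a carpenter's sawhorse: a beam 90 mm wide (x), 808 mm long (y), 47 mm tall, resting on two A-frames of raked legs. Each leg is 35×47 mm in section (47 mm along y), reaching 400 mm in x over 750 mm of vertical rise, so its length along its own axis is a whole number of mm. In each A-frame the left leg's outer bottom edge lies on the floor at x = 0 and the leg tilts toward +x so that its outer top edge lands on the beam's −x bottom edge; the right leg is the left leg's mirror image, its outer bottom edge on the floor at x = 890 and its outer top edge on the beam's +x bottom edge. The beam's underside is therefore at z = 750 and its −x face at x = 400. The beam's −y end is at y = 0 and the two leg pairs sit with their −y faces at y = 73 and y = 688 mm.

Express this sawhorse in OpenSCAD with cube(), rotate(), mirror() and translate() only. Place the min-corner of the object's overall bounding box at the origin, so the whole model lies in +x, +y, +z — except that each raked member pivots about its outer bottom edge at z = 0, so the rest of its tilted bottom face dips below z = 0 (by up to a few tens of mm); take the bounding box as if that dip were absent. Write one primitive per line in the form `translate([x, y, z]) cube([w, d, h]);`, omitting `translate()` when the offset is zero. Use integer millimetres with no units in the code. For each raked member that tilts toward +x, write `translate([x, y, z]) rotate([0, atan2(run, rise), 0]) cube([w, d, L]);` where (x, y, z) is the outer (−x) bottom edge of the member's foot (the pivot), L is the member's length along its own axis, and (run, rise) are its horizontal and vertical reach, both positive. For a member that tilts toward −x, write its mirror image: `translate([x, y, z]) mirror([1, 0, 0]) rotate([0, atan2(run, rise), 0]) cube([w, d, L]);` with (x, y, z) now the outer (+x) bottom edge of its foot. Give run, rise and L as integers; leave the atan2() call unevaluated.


// leg length = √(400² + 750²) = 850
// right-leg outer foot x = 2·400 + 90 = 890
// beam min-corner = (400, 0, 750)
translate([400, 0, 750]) cube([90, 808, 47]);
translate([0, 73, 0]) rotate([0, atan2(400, 750), 0]) cube([35, 47, 850]);
translate([890, 73, 0]) mirror([1, 0, 0]) rotate([0, atan2(400, 750), 0]) cube([35, 47, 850]);
translate([0, 688, 0]) rotate([0, atan2(400, 750), 0]) cube([35, 47, 850]);
translate([890, 688, 0]) mirror([1, 0, 0]) rotate([0, atan2(400, 750), 0]) cube([35, 47, 850]);


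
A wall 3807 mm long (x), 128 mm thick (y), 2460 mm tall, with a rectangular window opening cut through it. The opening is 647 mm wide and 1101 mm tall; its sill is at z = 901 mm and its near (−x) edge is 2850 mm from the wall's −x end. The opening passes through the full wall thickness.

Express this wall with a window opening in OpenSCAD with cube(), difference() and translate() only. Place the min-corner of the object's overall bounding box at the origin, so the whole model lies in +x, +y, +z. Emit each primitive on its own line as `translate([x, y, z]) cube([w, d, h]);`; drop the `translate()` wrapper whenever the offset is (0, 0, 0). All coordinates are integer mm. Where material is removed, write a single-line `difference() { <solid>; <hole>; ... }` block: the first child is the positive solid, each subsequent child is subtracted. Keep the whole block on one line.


difference() { cube([3807, 128, 2460]); translate([2850, 0, 901]) cube([647, 128, 1101]); }


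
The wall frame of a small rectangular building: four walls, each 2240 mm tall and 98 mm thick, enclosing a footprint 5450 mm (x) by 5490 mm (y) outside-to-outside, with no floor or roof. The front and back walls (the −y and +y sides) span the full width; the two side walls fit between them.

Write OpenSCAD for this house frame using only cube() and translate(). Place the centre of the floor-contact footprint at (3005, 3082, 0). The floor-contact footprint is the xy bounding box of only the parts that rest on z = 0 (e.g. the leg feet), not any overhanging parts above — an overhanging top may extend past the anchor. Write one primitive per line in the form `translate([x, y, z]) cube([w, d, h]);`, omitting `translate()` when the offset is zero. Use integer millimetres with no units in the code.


translate([280, 337, 0]) cube([5450, 98, 2240]);
translate([280, 5729, 0]) cube([5450, 98, 2240]);
translate([280, 435, 0]) cube([98, 5294, 2240]);
translate([5632, 435, 0]) cube([98, 5294, 2240]);


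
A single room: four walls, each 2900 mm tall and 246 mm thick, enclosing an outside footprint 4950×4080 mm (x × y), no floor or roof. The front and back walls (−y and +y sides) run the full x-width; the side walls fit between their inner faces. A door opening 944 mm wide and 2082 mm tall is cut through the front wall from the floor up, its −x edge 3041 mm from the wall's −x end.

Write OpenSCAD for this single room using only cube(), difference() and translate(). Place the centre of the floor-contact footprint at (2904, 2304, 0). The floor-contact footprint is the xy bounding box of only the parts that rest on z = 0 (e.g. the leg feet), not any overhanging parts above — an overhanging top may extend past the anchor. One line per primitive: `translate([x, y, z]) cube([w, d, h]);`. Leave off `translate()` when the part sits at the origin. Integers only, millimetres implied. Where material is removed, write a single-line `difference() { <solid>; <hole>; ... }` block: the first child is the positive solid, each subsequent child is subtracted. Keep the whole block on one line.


difference() { translate([429, 264, 0]) cube([4950, 246, 2900]); translate([3470, 264, 0]) cube([944, 246, 2082]); }
translate([429, 4098, 0]) cube([4950, 246, 2900]);
translate([429, 510, 0]) cube([246, 3588, 2900]);
translate([5133, 510, 0]) cube([246, 3588, 2900]);


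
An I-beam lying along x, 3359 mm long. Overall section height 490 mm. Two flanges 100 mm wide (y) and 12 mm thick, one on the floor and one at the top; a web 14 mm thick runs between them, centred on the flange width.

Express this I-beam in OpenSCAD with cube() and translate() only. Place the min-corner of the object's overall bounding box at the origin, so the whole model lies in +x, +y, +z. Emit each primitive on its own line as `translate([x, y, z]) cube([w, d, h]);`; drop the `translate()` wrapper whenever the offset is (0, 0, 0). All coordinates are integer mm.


cube([3359, 100, 12]);
translate([0, 43, 12]) cube([3359, 14, 466]);
translate([0, 0, 478]) cube([3359, 100, 12]);


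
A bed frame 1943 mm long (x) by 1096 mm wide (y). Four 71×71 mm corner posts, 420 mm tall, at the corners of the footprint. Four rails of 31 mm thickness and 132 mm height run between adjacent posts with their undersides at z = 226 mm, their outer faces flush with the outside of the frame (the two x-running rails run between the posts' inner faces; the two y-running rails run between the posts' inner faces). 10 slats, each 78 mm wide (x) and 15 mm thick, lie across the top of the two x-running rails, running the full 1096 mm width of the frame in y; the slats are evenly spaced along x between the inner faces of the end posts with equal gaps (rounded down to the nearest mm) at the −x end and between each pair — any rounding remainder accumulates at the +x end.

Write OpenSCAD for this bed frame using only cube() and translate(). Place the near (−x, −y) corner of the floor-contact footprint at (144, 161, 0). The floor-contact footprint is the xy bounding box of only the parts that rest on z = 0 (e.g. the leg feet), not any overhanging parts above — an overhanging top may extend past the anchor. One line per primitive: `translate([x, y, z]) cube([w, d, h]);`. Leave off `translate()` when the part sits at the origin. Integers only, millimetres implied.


// slat z = rail_z + rail_h = 226 + 132 = 358
// slat gap = ⌊(1801 − 10·78) / 11⌋ = 92
translate([144, 161, 0]) cube([71, 71, 420]);
translate([144, 1186, 0]) cube([71, 71, 420]);
translate([2016, 161, 0]) cube([71, 71, 420]);
translate([2016, 1186, 0]) cube([71, 71, 420]);
translate([215, 161, 226]) cube([1801, 31, 132]);
translate([215, 1226, 226]) cube([1801, 31, 132]);
translate([144, 232, 226]) cube([31, 954, 132]);
translate([2056, 232, 226]) cube([31, 954, 132]);
translate([307, 161, 358]) cube([78, 1096, 15]);
translate([477, 161, 358]) cube([78, 1096, 15]);
translate([647, 161, 358]) cube([78, 1096, 15]);
translate([817, 161, 358]) cube([78, 1096, 15]);
translate([987, 161, 358]) cube([78, 1096, 15]);
translate([1157, 161, 358]) cube([78, 1096, 15]);
translate([1327, 161, 358]) cube([78, 1096, 15]);
translate([1497, 161, 358]) cube([78, 1096, 15]);
translate([1667, 161, 358]) cube([78, 1096, 15]);
translate([1837, 161, 358]) cube([78, 1096, 15]);


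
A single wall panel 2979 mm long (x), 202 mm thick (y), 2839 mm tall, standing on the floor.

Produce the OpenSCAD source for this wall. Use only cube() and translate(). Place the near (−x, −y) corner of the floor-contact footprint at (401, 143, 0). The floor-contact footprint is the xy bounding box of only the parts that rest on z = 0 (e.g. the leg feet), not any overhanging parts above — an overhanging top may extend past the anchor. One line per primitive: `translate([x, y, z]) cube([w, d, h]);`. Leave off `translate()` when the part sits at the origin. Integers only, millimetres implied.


translate([401, 143, 0]) cube([2979, 202, 2839]);


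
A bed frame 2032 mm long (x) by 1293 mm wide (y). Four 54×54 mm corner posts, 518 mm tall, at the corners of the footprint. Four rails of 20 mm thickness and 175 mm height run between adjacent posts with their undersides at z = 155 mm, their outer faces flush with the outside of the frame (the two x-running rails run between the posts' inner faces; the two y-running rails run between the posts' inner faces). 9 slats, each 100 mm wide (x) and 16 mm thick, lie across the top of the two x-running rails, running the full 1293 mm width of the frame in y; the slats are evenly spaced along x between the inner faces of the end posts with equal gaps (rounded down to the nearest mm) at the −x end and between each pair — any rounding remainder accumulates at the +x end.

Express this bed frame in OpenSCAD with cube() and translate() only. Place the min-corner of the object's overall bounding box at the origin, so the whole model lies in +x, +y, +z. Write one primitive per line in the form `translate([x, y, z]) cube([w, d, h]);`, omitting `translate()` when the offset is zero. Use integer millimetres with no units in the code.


cube([54, 54, 518]);
translate([0, 1239, 0]) cube([54, 54, 518]);
translate([1978, 0, 0]) cube([54, 54, 518]);
translate([1978, 1239, 0]) cube([54, 54, 518]);
translate([54, 0, 155]) cube([1924, 20, 175]);
translate([54, 1273, 155]) cube([1924, 20, 175]);
translate([0, 54, 155]) cube([20, 1185, 175]);
translate([2012, 54, 155]) cube([20, 1185, 175]);
translate([156, 0, 330]) cube([100, 1293, 16]);
translate([358, 0, 330]) cube([100, 1293, 16]);
translate([560, 0, 330]) cube([100, 1293, 16]);
translate([762, 0, 330]) cube([100, 1293, 16]);
translate([964, 0, 330]) cube([100, 1293, 16]);
translate([1166, 0, 330]) cube([100, 1293, 16]);
translate([1368, 0, 330]) cube([100, 1293, 16]);
translate([1570, 0, 330]) cube([100, 1293, 16]);
translate([1772, 0, 330]) cube([100, 1293, 16]);


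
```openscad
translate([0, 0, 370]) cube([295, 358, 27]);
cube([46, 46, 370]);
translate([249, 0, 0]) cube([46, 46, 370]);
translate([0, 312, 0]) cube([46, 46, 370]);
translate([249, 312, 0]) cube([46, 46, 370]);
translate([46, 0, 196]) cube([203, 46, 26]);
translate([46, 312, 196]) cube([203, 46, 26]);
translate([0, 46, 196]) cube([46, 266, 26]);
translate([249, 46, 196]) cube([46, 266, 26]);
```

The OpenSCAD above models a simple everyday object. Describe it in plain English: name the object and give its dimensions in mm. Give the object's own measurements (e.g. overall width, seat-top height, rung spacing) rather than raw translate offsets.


A simple wooden stool: a rectangular seat 295 mm (x) by 358 mm (y), 27 mm thick, top face at z = 397 mm, on four square legs, each 46×46 mm in cross-section. The legs rest on z = 0, each flush with a corner of the seat. Four stretchers, 46 mm wide and 26 mm tall, connect adjacent legs with their undersides at z = 196 mm, each running between the inner faces of the legs it joins and aligned with the legs' outer faces on the other axis.


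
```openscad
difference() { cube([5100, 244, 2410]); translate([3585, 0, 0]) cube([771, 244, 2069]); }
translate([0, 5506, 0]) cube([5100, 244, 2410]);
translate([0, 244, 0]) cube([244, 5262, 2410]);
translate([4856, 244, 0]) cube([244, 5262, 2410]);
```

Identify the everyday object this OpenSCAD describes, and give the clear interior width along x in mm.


A single room. The interior width is 4612 mm.

Four walls enclosing a rectangle with a door in the front wall — a room. Outside width 5100 minus two 244 mm walls gives 4612 mm.


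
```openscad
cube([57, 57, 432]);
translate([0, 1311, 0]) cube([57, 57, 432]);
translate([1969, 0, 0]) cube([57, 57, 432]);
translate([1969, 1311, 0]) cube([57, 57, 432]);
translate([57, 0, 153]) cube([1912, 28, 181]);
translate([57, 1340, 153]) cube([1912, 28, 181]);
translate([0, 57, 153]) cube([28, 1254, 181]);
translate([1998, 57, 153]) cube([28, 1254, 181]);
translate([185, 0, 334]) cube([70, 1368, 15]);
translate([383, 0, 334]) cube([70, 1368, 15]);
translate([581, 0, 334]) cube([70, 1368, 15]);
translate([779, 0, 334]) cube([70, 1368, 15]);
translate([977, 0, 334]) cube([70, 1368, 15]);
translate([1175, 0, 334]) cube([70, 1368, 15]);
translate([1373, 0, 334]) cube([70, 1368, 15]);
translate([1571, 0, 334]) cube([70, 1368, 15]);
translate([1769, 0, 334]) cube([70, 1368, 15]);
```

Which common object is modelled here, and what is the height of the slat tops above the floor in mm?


A bed frame. The slat-top height is 349 mm.

Four posts, four rails, and a row of slats — a bed frame. Slats sit on the rails at z = 153 + 181 = 334; with slat thickness 15, the top is 349 mm.


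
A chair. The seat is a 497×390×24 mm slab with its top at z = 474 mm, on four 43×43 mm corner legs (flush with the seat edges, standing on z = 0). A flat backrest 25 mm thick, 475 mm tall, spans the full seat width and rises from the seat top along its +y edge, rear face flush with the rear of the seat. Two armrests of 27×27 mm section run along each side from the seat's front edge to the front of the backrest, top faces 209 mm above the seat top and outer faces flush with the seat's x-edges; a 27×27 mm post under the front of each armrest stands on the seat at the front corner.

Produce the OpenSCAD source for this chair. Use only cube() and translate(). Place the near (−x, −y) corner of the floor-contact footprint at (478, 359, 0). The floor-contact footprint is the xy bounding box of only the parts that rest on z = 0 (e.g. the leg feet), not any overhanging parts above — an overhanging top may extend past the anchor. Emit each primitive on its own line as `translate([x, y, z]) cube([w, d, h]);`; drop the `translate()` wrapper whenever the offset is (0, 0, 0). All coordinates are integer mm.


translate([478, 359, 450]) cube([497, 390, 24]);
translate([478, 359, 0]) cube([43, 43, 450]);
translate([932, 359, 0]) cube([43, 43, 450]);
translate([478, 706, 0]) cube([43, 43, 450]);
translate([932, 706, 0]) cube([43, 43, 450]);
translate([478, 724, 474]) cube([497, 25, 475]);
translate([478, 359, 656]) cube([27, 365, 27]);
translate([948, 359, 656]) cube([27, 365, 27]);
translate([478, 359, 474]) cube([27, 27, 182]);
translate([948, 359, 474]) cube([27, 27, 182]);


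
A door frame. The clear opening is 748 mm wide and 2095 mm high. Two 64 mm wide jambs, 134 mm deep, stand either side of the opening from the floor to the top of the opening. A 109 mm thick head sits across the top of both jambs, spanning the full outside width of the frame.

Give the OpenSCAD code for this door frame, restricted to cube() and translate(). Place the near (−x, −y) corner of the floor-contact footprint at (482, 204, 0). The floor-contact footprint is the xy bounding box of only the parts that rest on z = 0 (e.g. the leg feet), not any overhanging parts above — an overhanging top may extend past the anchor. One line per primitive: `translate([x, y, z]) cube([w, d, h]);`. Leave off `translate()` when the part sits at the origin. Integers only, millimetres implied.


translate([482, 204, 0]) cube([64, 134, 2095]);
translate([1294, 204, 0]) cube([64, 134, 2095]);
translate([482, 204, 2095]) cube([876, 134, 109]);


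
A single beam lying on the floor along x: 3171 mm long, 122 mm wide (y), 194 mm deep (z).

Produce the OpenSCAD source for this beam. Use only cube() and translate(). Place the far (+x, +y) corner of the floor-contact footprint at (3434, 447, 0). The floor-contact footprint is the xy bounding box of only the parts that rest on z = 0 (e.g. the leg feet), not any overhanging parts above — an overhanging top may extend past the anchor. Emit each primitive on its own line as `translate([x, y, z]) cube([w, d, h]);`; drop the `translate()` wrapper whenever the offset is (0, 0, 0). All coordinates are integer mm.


translate([263, 325, 0]) cube([3171, 122, 194]);


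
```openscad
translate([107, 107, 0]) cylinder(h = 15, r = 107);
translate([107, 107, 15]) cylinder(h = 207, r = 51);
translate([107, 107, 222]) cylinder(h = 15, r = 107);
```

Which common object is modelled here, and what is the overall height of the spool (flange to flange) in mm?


A spool. The overall height is 237 mm.

Three coaxial cylinders, large–small–large — a spool. Two 15 mm flanges and a 207 mm core give 15 + 207 + 15 = 237 mm.


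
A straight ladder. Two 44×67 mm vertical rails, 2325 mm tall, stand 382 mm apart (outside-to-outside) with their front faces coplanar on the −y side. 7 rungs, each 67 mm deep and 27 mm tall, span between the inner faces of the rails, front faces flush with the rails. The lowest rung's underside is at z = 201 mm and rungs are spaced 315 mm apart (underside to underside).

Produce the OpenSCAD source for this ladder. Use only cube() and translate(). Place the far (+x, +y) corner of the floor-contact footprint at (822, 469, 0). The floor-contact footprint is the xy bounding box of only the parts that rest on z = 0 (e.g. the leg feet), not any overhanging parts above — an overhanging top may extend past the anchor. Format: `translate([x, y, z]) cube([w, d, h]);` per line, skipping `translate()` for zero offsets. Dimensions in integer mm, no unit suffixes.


translate([440, 402, 0]) cube([44, 67, 2325]);
translate([778, 402, 0]) cube([44, 67, 2325]);
translate([484, 402, 201]) cube([294, 67, 27]);
translate([484, 402, 516]) cube([294, 67, 27]);
translate([484, 402, 831]) cube([294, 67, 27]);
translate([484, 402, 1146]) cube([294, 67, 27]);
translate([484, 402, 1461]) cube([294, 67, 27]);
translate([484, 402, 1776]) cube([294, 67, 27]);
translate([484, 402, 2091]) cube([294, 67, 27]);


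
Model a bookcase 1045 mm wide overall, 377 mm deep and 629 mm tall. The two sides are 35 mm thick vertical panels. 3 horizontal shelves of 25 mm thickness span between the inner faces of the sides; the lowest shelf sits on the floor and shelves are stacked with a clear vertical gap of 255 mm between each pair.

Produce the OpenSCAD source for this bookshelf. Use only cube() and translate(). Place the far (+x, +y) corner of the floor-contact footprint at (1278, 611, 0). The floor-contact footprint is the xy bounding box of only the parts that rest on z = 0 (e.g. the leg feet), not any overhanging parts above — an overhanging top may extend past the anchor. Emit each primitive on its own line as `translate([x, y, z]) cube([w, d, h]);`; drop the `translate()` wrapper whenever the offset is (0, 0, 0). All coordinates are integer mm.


translate([233, 234, 0]) cube([35, 377, 629]);
translate([1243, 234, 0]) cube([35, 377, 629]);
translate([268, 234, 0]) cube([975, 377, 25]);
translate([268, 234, 280]) cube([975, 377, 25]);
translate([268, 234, 560]) cube([975, 377, 25]);


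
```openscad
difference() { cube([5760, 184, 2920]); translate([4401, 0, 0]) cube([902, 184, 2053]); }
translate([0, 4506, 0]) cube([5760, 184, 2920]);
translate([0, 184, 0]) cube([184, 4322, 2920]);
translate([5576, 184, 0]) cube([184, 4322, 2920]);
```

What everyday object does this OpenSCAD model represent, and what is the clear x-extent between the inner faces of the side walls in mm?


A single room. The interior width is 5392 mm.

Four walls enclosing a rectangle with a door in the front wall — a room. Outside width 5760 minus two 184 mm walls gives 5392 mm.


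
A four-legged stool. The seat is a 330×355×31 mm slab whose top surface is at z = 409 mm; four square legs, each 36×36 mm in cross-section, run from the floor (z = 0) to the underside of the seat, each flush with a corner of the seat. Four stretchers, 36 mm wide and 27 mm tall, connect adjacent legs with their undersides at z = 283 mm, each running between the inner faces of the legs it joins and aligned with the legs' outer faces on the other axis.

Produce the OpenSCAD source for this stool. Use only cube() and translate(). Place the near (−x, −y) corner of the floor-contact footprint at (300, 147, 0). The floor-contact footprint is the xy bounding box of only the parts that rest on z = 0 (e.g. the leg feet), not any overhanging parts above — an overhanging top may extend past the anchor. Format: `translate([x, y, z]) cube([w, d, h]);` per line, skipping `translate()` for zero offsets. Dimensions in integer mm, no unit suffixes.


translate([300, 147, 378]) cube([330, 355, 31]);
translate([300, 147, 0]) cube([36, 36, 378]);
translate([594, 147, 0]) cube([36, 36, 378]);
translate([300, 466, 0]) cube([36, 36, 378]);
translate([594, 466, 0]) cube([36, 36, 378]);
translate([336, 147, 283]) cube([258, 36, 27]);
translate([336, 466, 283]) cube([258, 36, 27]);
translate([300, 183, 283]) cube([36, 283, 27]);
translate([594, 183, 283]) cube([36, 283, 27]);


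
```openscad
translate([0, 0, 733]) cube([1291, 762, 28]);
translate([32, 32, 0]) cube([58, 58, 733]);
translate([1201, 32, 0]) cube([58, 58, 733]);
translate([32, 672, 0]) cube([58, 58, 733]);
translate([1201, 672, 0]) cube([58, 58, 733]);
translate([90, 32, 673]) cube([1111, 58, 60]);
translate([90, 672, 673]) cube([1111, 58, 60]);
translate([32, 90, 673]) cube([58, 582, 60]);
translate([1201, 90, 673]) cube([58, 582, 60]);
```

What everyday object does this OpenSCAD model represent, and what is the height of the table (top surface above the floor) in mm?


A table. The table height is 761 mm.

A 1291×762×28 slab sits at z = 733 on four 58 mm square posts — a table. The top surface is at 733 + 28 = 761 mm.


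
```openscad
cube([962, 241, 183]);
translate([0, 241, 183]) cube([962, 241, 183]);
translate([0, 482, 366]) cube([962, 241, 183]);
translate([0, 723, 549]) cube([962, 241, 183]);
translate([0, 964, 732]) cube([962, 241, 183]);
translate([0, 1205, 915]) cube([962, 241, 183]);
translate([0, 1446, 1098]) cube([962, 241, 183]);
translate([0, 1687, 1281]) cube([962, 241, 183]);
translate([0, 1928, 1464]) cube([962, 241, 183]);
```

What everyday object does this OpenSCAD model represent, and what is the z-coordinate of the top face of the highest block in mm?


A staircase. The total rise is 1647 mm.

9 identical blocks, each offset up and back from the previous — a staircase. Each step is 183 mm tall and there are 9 of them, so the total rise is 9 × 183 = 1647 mm.


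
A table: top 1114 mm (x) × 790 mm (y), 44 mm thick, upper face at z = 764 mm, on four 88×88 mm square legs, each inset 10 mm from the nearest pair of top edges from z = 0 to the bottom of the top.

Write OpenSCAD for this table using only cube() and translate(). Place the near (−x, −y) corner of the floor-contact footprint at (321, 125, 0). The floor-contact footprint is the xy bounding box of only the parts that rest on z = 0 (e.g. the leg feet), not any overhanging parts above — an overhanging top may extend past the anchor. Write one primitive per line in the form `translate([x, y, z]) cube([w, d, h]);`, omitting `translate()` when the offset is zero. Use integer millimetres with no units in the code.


// leg_h = 764 - 44 = 720
translate([311, 115, 720]) cube([1114, 790, 44]);
translate([321, 125, 0]) cube([88, 88, 720]);
translate([1327, 125, 0]) cube([88, 88, 720]);
translate([321, 807, 0]) cube([88, 88, 720]);
translate([1327, 807, 0]) cube([88, 88, 720]);


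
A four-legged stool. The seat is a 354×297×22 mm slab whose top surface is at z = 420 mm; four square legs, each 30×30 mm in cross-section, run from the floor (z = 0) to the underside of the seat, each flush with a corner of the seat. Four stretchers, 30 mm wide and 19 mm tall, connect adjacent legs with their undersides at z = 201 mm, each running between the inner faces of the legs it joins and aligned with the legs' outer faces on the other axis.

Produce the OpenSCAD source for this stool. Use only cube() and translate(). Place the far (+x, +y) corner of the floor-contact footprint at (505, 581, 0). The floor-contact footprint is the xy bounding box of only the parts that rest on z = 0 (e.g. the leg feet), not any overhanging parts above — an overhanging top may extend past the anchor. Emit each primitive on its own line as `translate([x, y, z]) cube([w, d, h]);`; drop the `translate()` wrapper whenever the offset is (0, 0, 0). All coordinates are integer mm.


translate([151, 284, 398]) cube([354, 297, 22]);
translate([151, 284, 0]) cube([30, 30, 398]);
translate([475, 284, 0]) cube([30, 30, 398]);
translate([151, 551, 0]) cube([30, 30, 398]);
translate([475, 551, 0]) cube([30, 30, 398]);
translate([181, 284, 201]) cube([294, 30, 19]);
translate([181, 551, 201]) cube([294, 30, 19]);
translate([151, 314, 201]) cube([30, 237, 19]);
translate([475, 314, 201]) cube([30, 237, 19]);


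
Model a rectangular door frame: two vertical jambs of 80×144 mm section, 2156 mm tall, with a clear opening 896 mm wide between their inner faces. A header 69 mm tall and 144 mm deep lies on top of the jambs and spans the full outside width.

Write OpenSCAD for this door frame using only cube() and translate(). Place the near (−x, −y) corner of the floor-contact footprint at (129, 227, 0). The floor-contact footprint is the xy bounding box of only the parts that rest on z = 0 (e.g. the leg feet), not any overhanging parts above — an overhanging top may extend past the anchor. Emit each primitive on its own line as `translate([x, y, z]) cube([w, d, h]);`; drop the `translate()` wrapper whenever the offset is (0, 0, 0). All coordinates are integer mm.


translate([129, 227, 0]) cube([80, 144, 2156]);
translate([1105, 227, 0]) cube([80, 144, 2156]);
translate([129, 227, 2156]) cube([1056, 144, 69]);


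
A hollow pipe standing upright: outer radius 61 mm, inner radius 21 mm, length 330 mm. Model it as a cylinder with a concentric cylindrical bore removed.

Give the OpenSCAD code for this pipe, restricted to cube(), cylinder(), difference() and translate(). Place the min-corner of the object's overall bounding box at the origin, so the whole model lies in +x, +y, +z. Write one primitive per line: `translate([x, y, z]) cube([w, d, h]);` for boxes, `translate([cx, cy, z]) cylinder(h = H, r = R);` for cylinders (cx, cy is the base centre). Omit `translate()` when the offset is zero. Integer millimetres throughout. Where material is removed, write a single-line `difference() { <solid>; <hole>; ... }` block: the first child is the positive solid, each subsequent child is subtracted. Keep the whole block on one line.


difference() { translate([61, 61, 0]) cylinder(h = 330, r = 61); translate([61, 61, 0]) cylinder(h = 330, r = 21); }


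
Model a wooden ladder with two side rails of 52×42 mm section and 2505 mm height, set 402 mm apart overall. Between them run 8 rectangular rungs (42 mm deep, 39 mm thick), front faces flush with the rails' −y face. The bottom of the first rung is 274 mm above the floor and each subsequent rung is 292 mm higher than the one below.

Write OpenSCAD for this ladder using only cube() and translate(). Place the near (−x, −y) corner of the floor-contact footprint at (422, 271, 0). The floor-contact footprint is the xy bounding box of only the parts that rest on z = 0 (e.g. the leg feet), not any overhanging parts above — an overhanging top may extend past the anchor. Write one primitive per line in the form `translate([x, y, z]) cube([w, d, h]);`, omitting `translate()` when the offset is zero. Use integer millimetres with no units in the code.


translate([422, 271, 0]) cube([52, 42, 2505]);
translate([772, 271, 0]) cube([52, 42, 2505]);
translate([474, 271, 274]) cube([298, 42, 39]);
translate([474, 271, 566]) cube([298, 42, 39]);
translate([474, 271, 858]) cube([298, 42, 39]);
translate([474, 271, 1150]) cube([298, 42, 39]);
translate([474, 271, 1442]) cube([298, 42, 39]);
translate([474, 271, 1734]) cube([298, 42, 39]);
translate([474, 271, 2026]) cube([298, 42, 39]);
translate([474, 271, 2318]) cube([298, 42, 39]);


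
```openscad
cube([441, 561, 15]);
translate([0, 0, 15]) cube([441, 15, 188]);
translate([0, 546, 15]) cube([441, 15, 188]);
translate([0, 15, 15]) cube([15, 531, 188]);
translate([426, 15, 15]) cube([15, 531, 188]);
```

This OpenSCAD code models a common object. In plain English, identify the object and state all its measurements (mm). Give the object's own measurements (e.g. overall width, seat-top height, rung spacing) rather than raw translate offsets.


An open-topped rectangular box: outside dimensions 441×561×203 mm, with a uniform wall and base thickness of 15 mm. The base is a full 441×561 slab on the floor; four walls sit on top of the base. The front and back walls (the −y and +y sides) span the full width; the two side walls fit between them.


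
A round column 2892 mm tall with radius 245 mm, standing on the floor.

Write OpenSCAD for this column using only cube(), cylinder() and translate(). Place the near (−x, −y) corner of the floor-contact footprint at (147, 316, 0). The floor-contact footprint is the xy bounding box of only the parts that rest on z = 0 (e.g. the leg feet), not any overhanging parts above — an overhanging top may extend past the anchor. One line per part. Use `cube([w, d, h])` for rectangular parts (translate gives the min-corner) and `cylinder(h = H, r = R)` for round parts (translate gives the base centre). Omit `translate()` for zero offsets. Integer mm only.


translate([392, 561, 0]) cylinder(h = 2892, r = 245);


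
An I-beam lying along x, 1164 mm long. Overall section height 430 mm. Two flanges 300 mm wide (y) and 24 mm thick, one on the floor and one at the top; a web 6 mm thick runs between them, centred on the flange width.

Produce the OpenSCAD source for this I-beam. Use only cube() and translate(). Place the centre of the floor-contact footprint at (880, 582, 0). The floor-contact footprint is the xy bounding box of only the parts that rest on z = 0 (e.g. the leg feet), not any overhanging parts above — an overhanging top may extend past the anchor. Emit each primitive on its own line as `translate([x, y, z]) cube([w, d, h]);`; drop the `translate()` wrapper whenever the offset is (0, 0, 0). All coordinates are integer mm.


translate([298, 432, 0]) cube([1164, 300, 24]);
translate([298, 579, 24]) cube([1164, 6, 382]);
translate([298, 432, 406]) cube([1164, 300, 24]);


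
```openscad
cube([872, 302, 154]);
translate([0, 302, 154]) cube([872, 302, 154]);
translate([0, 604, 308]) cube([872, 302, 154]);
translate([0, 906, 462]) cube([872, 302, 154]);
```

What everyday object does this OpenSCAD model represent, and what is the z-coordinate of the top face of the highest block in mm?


A staircase. The total rise is 616 mm.

4 identical blocks, each offset up and back from the previous — a staircase. Each step is 154 mm tall and there are 4 of them, so the total rise is 4 × 154 = 616 mm.


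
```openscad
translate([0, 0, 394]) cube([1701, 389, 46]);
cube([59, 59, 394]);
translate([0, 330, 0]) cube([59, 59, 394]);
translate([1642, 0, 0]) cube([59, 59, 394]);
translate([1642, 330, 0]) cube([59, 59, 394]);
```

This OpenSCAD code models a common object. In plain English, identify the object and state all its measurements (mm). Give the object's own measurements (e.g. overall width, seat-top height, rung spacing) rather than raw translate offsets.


A bench: a 1701×389 mm seat slab, 46 mm thick, top at z = 440 mm, on four 59×59 mm square legs flush with the seat corners and standing on z = 0.


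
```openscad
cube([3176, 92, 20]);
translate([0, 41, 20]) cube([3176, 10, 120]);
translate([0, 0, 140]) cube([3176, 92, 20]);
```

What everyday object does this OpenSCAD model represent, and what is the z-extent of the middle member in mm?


An I-beam. The web height is 120 mm.

Two wide flanges with a thin centred web — an I-beam. Overall 160 mm minus two 20 mm flanges gives a web of 160 − 2·20 = 120 mm.


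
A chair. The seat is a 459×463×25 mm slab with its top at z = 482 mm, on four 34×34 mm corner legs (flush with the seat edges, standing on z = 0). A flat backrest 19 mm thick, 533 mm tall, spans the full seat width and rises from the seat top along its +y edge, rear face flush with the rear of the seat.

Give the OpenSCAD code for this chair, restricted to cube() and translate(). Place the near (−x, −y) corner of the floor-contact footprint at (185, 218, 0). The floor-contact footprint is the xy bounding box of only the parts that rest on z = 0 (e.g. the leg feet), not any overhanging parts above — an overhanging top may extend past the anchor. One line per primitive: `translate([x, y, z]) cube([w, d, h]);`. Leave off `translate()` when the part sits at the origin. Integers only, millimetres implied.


// leg_h = 482 - 25 = 457
translate([185, 218, 457]) cube([459, 463, 25]);
translate([185, 218, 0]) cube([34, 34, 457]);
translate([610, 218, 0]) cube([34, 34, 457]);
translate([185, 647, 0]) cube([34, 34, 457]);
translate([610, 647, 0]) cube([34, 34, 457]);
translate([185, 662, 482]) cube([459, 19, 533]);


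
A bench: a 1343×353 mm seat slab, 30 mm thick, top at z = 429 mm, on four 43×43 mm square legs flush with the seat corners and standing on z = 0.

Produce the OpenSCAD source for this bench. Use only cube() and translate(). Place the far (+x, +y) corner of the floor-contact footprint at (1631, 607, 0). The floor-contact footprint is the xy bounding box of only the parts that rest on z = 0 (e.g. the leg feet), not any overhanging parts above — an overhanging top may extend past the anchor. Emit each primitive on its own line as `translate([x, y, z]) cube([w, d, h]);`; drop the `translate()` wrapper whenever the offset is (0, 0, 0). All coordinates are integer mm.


// leg_h = 429 − 30 = 399
translate([288, 254, 399]) cube([1343, 353, 30]);
translate([288, 254, 0]) cube([43, 43, 399]);
translate([288, 564, 0]) cube([43, 43, 399]);
translate([1588, 254, 0]) cube([43, 43, 399]);
translate([1588, 564, 0]) cube([43, 43, 399]);


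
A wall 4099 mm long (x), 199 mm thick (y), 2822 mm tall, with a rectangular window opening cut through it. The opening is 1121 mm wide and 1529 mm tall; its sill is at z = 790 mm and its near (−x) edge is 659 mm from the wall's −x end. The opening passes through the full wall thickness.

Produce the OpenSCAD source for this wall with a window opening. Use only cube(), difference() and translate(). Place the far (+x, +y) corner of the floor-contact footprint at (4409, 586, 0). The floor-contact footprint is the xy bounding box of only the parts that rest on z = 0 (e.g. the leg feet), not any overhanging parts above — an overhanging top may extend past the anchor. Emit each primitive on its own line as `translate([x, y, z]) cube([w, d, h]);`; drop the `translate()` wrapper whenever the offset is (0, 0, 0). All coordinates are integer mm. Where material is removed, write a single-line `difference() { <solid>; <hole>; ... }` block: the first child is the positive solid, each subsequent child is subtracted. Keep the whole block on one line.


difference() { translate([310, 387, 0]) cube([4099, 199, 2822]); translate([969, 387, 790]) cube([1121, 199, 1529]); }


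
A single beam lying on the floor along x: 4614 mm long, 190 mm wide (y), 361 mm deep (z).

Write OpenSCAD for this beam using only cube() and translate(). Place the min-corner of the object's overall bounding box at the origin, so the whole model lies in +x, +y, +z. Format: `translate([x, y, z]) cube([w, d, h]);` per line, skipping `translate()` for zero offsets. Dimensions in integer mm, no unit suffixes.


cube([4614, 190, 361]);


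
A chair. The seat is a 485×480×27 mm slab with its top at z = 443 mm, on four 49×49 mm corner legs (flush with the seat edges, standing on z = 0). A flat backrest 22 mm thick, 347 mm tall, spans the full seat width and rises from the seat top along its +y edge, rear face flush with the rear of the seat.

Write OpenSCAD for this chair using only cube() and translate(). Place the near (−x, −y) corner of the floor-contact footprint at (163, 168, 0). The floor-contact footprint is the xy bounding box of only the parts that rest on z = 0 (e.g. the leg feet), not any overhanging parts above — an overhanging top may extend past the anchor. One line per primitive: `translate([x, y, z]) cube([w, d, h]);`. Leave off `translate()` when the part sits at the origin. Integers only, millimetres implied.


// leg_h = 443 - 27 = 416
translate([163, 168, 416]) cube([485, 480, 27]);
translate([163, 168, 0]) cube([49, 49, 416]);
translate([599, 168, 0]) cube([49, 49, 416]);
translate([163, 599, 0]) cube([49, 49, 416]);
translate([599, 599, 0]) cube([49, 49, 416]);
translate([163, 626, 443]) cube([485, 22, 347]);
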